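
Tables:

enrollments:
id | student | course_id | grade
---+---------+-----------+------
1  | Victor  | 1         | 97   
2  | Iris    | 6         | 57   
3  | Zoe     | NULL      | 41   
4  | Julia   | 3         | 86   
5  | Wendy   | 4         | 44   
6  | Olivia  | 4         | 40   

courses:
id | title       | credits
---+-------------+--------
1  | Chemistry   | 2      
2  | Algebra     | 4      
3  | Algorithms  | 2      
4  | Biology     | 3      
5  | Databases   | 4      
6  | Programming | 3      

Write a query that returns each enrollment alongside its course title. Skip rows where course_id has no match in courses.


INNER JOIN keeps only enrollments rows whose course_id matches an id in courses. Walk through each enrollment:
  - enrollment 1 (Victor): course_id=1 -> matches Chemistry
  - enrollment 2 (Iris): course_id=6 -> matches Programming
  - enrollment 3 (Zoe): course_id=NULL, no match -> dropped
  - enrollment 4 (Julia): course_id=3 -> matches Algorithms
  - enrollment 5 (Wendy): course_id=4 -> matches Biology
  - enrollment 6 (Olivia): course_id=4 -> matches Biology
So 1 of 6 rows is dropped.

SQL:
SELECT a.student, b.title AS course
FROM enrollments a
INNER JOIN courses b ON a.course_id = b.id

Result:
student | course     
--------+------------
Victor  | Chemistry  
Iris    | Programming
Julia   | Algorithms 
Wendy   | Biology    
Olivia  | Biology    


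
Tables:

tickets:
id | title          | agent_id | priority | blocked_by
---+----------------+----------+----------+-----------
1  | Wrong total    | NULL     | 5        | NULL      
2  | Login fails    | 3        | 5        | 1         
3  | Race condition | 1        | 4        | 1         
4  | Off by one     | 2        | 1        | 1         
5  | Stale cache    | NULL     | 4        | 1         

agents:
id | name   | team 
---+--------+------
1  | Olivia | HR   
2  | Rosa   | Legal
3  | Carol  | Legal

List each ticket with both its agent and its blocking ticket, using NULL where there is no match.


Two LEFT JOINs from the same base table tickets: one to agents via agent_id, one to tickets itself via blocked_by. Both are LEFT so every ticket is preserved.
Match against agents:
  - ticket 1 (Wrong total): agent_id=NULL, no match -> kept with NULL
  - ticket 2 (Login fails): agent_id=3 -> matches Carol
  - ticket 3 (Race condition): agent_id=1 -> matches Olivia
  - ticket 4 (Off by one): agent_id=2 -> matches Rosa
  - ticket 5 (Stale cache): agent_id=NULL, no match -> kept with NULL
Match against tickets (self):
  - ticket 1 (Wrong total): blocked_by=NULL -> NULL
  - ticket 2 (Login fails): blocked_by=1 -> Wrong total
  - ticket 3 (Race condition): blocked_by=1 -> Wrong total
  - ticket 4 (Off by one): blocked_by=1 -> Wrong total
  - ticket 5 (Stale cache): blocked_by=1 -> Wrong total

SQL:
SELECT a.title, b.name AS agent, c.title AS blocked_by
FROM tickets a
LEFT JOIN agents b ON a.agent_id = b.id
LEFT JOIN tickets c ON a.blocked_by = c.id

Result:
title          | agent  | blocked_by 
---------------+--------+------------
Wrong total    | NULL   | NULL       
Login fails    | Carol  | Wrong total
Race condition | Olivia | Wrong total
Off by one     | Rosa   | Wrong total
Stale cache    | NULL   | Wrong total


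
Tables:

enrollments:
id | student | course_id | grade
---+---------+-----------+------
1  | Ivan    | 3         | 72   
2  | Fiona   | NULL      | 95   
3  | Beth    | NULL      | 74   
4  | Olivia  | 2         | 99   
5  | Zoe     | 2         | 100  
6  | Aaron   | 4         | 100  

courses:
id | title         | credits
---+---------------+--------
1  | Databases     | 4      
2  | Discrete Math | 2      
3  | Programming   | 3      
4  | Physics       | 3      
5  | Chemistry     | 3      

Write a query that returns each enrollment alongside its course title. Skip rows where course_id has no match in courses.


INNER JOIN keeps only enrollments rows whose course_id matches an id in courses. Walk through each enrollment:
  - enrollment 1 (Ivan): course_id=3 -> matches Programming
  - enrollment 2 (Fiona): course_id=NULL, no match -> dropped
  - enrollment 3 (Beth): course_id=NULL, no match -> dropped
  - enrollment 4 (Olivia): course_id=2 -> matches Discrete Math
  - enrollment 5 (Zoe): course_id=2 -> matches Discrete Math
  - enrollment 6 (Aaron): course_id=4 -> matches Physics
So 2 of 6 rows are dropped.

SQL:
SELECT a.student, b.title AS course
FROM enrollments a
INNER JOIN courses b ON a.course_id = b.id

Result:
student | course       
--------+--------------
Ivan    | Programming  
Olivia  | Discrete Math
Zoe     | Discrete Math
Aaron   | Physics      


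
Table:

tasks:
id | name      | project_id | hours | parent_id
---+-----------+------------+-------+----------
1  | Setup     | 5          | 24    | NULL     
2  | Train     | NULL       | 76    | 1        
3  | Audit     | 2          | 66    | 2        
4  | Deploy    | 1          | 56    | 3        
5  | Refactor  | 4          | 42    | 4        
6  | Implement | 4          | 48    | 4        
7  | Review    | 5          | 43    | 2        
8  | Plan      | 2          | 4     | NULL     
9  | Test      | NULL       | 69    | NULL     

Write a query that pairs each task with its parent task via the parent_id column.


This is a self-join: tasks is joined to a second copy of itself, matching each row's parent_id to another row's id. Use LEFT JOIN so rows with parent_id=NULL are kept.
  - task 1 (Setup): parent_id=NULL -> NULL
  - task 2 (Train): parent_id=1 -> Setup
  - task 3 (Audit): parent_id=2 -> Train
  - task 4 (Deploy): parent_id=3 -> Audit
  - task 5 (Refactor): parent_id=4 -> Deploy
  - task 6 (Implement): parent_id=4 -> Deploy
  - task 7 (Review): parent_id=2 -> Train
  - task 8 (Plan): parent_id=NULL -> NULL
  - task 9 (Test): parent_id=NULL -> NULL

SQL:
SELECT a.name AS item, b.name AS parent
FROM tasks a
LEFT JOIN tasks b ON a.parent_id = b.id

Result:
item      | parent
----------+-------
Setup     | NULL  
Train     | Setup 
Audit     | Train 
Deploy    | Audit 
Refactor  | Deploy
Implement | Deploy
Review    | Train 
Plan      | NULL  
Test      | NULL  


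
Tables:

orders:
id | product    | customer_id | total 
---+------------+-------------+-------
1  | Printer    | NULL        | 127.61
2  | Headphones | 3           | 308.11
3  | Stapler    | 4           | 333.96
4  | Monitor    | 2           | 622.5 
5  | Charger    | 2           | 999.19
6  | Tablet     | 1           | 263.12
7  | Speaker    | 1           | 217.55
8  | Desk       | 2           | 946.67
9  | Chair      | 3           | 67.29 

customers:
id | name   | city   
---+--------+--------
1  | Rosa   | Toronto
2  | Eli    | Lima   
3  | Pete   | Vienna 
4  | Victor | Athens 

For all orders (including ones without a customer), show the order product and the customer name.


LEFT JOIN keeps every row from orders (the left table); where customer_id has no match in customers, the customer columns become NULL. Walk through each order:
  - order 1 (Printer): customer_id=NULL, no match -> kept with NULL
  - order 2 (Headphones): customer_id=3 -> matches Pete
  - order 3 (Stapler): customer_id=4 -> matches Victor
  - order 4 (Monitor): customer_id=2 -> matches Eli
  - order 5 (Charger): customer_id=2 -> matches Eli
  - order 6 (Tablet): customer_id=1 -> matches Rosa
  - order 7 (Speaker): customer_id=1 -> matches Rosa
  - order 8 (Desk): customer_id=2 -> matches Eli
  - order 9 (Chair): customer_id=3 -> matches Pete
All 9 rows appear; 1 has NULL customer.

SQL:
SELECT a.product, b.name AS customer
FROM orders a
LEFT JOIN customers b ON a.customer_id = b.id

Result:
product    | customer
-----------+---------
Printer    | NULL    
Headphones | Pete    
Stapler    | Victor  
Monitor    | Eli     
Charger    | Eli     
Tablet     | Rosa    
Speaker    | Rosa    
Desk       | Eli     
Chair      | Pete    


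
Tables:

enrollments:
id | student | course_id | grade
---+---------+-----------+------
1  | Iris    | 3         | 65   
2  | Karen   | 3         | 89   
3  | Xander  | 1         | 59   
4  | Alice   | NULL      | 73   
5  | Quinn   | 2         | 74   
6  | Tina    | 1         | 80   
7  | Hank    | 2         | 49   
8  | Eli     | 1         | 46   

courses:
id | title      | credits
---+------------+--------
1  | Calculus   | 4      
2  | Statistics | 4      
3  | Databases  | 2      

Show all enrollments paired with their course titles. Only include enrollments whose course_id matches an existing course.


INNER JOIN keeps only enrollments rows whose course_id matches an id in courses. Walk through each enrollment:
  - enrollment 1 (Iris): course_id=3 -> matches Databases
  - enrollment 2 (Karen): course_id=3 -> matches Databases
  - enrollment 3 (Xander): course_id=1 -> matches Calculus
  - enrollment 4 (Alice): course_id=NULL, no match -> dropped
  - enrollment 5 (Quinn): course_id=2 -> matches Statistics
  - enrollment 6 (Tina): course_id=1 -> matches Calculus
  - enrollment 7 (Hank): course_id=2 -> matches Statistics
  - enrollment 8 (Eli): course_id=1 -> matches Calculus
So 1 of 8 rows is dropped.

SQL:
SELECT a.student, b.title AS course
FROM enrollments a
INNER JOIN courses b ON a.course_id = b.id

Result:
student | course    
--------+-----------
Iris    | Databases 
Karen   | Databases 
Xander  | Calculus  
Quinn   | Statistics
Tina    | Calculus  
Hank    | Statistics
Eli     | Calculus  


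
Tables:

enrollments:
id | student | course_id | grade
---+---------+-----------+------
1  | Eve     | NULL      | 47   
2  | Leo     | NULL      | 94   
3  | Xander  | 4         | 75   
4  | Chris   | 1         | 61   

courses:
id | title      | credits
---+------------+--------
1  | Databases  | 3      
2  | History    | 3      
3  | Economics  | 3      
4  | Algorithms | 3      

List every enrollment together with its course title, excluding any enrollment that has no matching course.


INNER JOIN keeps only enrollments rows whose course_id matches an id in courses. Walk through each enrollment:
  - enrollment 1 (Eve): course_id=NULL, no match -> dropped
  - enrollment 2 (Leo): course_id=NULL, no match -> dropped
  - enrollment 3 (Xander): course_id=4 -> matches Algorithms
  - enrollment 4 (Chris): course_id=1 -> matches Databases
So 2 of 4 rows are dropped.

SQL:
SELECT a.student, b.title AS course
FROM enrollments a
INNER JOIN courses b ON a.course_id = b.id

Result:
student | course    
--------+-----------
Xander  | Algorithms
Chris   | Databases 


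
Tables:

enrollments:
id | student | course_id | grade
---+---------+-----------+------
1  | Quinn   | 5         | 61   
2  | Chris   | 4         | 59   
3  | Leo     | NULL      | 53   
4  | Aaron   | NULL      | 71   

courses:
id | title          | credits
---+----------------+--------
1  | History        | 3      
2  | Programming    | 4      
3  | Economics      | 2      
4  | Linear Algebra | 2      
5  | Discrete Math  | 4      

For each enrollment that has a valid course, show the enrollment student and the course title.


INNER JOIN keeps only enrollments rows whose course_id matches an id in courses. Walk through each enrollment:
  - enrollment 1 (Quinn): course_id=5 -> matches Discrete Math
  - enrollment 2 (Chris): course_id=4 -> matches Linear Algebra
  - enrollment 3 (Leo): course_id=NULL, no match -> dropped
  - enrollment 4 (Aaron): course_id=NULL, no match -> dropped
So 2 of 4 rows are dropped.

SQL:
SELECT a.student, b.title AS course
FROM enrollments a
INNER JOIN courses b ON a.course_id = b.id

Result:
student | course        
--------+---------------
Quinn   | Discrete Math 
Chris   | Linear Algebra


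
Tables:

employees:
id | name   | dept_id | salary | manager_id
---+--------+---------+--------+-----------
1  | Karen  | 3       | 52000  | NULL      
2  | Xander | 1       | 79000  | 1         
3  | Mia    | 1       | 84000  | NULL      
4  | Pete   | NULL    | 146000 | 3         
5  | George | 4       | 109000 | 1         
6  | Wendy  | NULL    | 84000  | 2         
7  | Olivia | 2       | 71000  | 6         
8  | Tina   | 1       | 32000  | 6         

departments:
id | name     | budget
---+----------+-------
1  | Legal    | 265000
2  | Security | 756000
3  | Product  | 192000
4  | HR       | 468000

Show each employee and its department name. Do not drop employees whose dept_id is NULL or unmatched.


LEFT JOIN keeps every row from employees (the left table); where dept_id has no match in departments, the department columns become NULL. Walk through each employee:
  - employee 1 (Karen): dept_id=3 -> matches Product
  - employee 2 (Xander): dept_id=1 -> matches Legal
  - employee 3 (Mia): dept_id=1 -> matches Legal
  - employee 4 (Pete): dept_id=NULL, no match -> kept with NULL
  - employee 5 (George): dept_id=4 -> matches HR
  - employee 6 (Wendy): dept_id=NULL, no match -> kept with NULL
  - employee 7 (Olivia): dept_id=2 -> matches Security
  - employee 8 (Tina): dept_id=1 -> matches Legal
All 8 rows appear; 2 have NULL department.

SQL:
SELECT a.name, b.name AS department
FROM employees a
LEFT JOIN departments b ON a.dept_id = b.id

Result:
name   | department
-------+-----------
Karen  | Product   
Xander | Legal     
Mia    | Legal     
Pete   | NULL      
George | HR        
Wendy  | NULL      
Olivia | Security  
Tina   | Legal     


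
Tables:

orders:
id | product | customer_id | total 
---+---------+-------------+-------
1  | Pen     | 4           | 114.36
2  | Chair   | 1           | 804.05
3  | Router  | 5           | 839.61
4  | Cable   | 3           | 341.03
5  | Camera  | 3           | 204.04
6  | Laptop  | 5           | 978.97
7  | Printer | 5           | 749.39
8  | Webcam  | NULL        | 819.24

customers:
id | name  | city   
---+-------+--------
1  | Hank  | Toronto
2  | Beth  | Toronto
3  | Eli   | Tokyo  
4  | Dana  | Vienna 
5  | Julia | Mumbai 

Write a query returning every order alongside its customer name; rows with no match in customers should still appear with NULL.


LEFT JOIN keeps every row from orders (the left table); where customer_id has no match in customers, the customer columns become NULL. Walk through each order:
  - order 1 (Pen): customer_id=4 -> matches Dana
  - order 2 (Chair): customer_id=1 -> matches Hank
  - order 3 (Router): customer_id=5 -> matches Julia
  - order 4 (Cable): customer_id=3 -> matches Eli
  - order 5 (Camera): customer_id=3 -> matches Eli
  - order 6 (Laptop): customer_id=5 -> matches Julia
  - order 7 (Printer): customer_id=5 -> matches Julia
  - order 8 (Webcam): customer_id=NULL, no match -> kept with NULL
All 8 rows appear; 1 has NULL customer.

SQL:
SELECT a.product, b.name AS customer
FROM orders a
LEFT JOIN customers b ON a.customer_id = b.id

Result:
product | customer
--------+---------
Pen     | Dana    
Chair   | Hank    
Router  | Julia   
Cable   | Eli     
Camera  | Eli     
Laptop  | Julia   
Printer | Julia   
Webcam  | NULL    


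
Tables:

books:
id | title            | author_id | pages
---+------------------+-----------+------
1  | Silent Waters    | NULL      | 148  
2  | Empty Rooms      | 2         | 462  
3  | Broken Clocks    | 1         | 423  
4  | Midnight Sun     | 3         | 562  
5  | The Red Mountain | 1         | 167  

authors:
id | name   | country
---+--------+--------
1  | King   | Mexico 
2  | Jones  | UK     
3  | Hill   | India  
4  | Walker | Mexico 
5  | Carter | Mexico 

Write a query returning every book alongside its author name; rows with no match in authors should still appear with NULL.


LEFT JOIN keeps every row from books (the left table); where author_id has no match in authors, the author columns become NULL. Walk through each book:
  - book 1 (Silent Waters): author_id=NULL, no match -> kept with NULL
  - book 2 (Empty Rooms): author_id=2 -> matches Jones
  - book 3 (Broken Clocks): author_id=1 -> matches King
  - book 4 (Midnight Sun): author_id=3 -> matches Hill
  - book 5 (The Red Mountain): author_id=1 -> matches King
All 5 rows appear; 1 has NULL author.

SQL:
SELECT a.title, b.name AS author
FROM books a
LEFT JOIN authors b ON a.author_id = b.id

Result:
title            | author
-----------------+-------
Silent Waters    | NULL  
Empty Rooms      | Jones 
Broken Clocks    | King  
Midnight Sun     | Hill  
The Red Mountain | King  


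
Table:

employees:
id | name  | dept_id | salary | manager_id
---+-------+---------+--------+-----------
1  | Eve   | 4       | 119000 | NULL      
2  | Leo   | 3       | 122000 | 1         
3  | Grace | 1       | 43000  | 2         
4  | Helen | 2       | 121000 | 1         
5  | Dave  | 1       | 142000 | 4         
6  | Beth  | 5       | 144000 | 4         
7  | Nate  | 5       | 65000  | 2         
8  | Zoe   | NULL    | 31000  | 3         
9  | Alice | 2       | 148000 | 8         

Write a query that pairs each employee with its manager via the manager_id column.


This is a self-join: employees is joined to a second copy of itself, matching each row's manager_id to another row's id. Use LEFT JOIN so rows with manager_id=NULL are kept.
  - employee 1 (Eve): manager_id=NULL -> NULL
  - employee 2 (Leo): manager_id=1 -> Eve
  - employee 3 (Grace): manager_id=2 -> Leo
  - employee 4 (Helen): manager_id=1 -> Eve
  - employee 5 (Dave): manager_id=4 -> Helen
  - employee 6 (Beth): manager_id=4 -> Helen
  - employee 7 (Nate): manager_id=2 -> Leo
  - employee 8 (Zoe): manager_id=3 -> Grace
  - employee 9 (Alice): manager_id=8 -> Zoe

SQL:
SELECT a.name AS item, b.name AS manager
FROM employees a
LEFT JOIN employees b ON a.manager_id = b.id

Result:
item  | manager
------+--------
Eve   | NULL   
Leo   | Eve    
Grace | Leo    
Helen | Eve    
Dave  | Helen  
Beth  | Helen  
Nate  | Leo    
Zoe   | Grace  
Alice | Zoe    


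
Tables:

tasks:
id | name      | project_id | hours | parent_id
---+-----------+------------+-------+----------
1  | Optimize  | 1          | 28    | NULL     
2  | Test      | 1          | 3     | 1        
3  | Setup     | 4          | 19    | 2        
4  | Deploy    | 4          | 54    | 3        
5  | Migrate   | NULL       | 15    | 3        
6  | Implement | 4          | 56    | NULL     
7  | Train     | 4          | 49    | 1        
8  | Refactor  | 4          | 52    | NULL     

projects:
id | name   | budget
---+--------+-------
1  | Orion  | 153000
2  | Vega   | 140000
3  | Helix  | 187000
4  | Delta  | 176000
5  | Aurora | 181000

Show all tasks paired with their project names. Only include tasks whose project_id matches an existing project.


INNER JOIN keeps only tasks rows whose project_id matches an id in projects. Walk through each task:
  - task 1 (Optimize): project_id=1 -> matches Orion
  - task 2 (Test): project_id=1 -> matches Orion
  - task 3 (Setup): project_id=4 -> matches Delta
  - task 4 (Deploy): project_id=4 -> matches Delta
  - task 5 (Migrate): project_id=NULL, no match -> dropped
  - task 6 (Implement): project_id=4 -> matches Delta
  - task 7 (Train): project_id=4 -> matches Delta
  - task 8 (Refactor): project_id=4 -> matches Delta
So 1 of 8 rows is dropped.

SQL:
SELECT a.name, b.name AS project
FROM tasks a
INNER JOIN projects b ON a.project_id = b.id

Result:
name      | project
----------+--------
Optimize  | Orion  
Test      | Orion  
Setup     | Delta  
Deploy    | Delta  
Implement | Delta  
Train     | Delta  
Refactor  | Delta  


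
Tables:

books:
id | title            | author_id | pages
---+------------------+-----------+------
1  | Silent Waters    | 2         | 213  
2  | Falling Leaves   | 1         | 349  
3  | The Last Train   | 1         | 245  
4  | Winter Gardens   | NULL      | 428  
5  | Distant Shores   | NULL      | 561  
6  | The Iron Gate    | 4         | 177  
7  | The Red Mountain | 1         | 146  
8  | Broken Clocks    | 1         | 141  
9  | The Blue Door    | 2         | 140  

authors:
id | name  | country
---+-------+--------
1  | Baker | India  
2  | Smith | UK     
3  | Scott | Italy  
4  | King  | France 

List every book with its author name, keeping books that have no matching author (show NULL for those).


LEFT JOIN keeps every row from books (the left table); where author_id has no match in authors, the author columns become NULL. Walk through each book:
  - book 1 (Silent Waters): author_id=2 -> matches Smith
  - book 2 (Falling Leaves): author_id=1 -> matches Baker
  - book 3 (The Last Train): author_id=1 -> matches Baker
  - book 4 (Winter Gardens): author_id=NULL, no match -> kept with NULL
  - book 5 (Distant Shores): author_id=NULL, no match -> kept with NULL
  - book 6 (The Iron Gate): author_id=4 -> matches King
  - book 7 (The Red Mountain): author_id=1 -> matches Baker
  - book 8 (Broken Clocks): author_id=1 -> matches Baker
  - book 9 (The Blue Door): author_id=2 -> matches Smith
All 9 rows appear; 2 have NULL author.

SQL:
SELECT a.title, b.name AS author
FROM books a
LEFT JOIN authors b ON a.author_id = b.id

Result:
title            | author
-----------------+-------
Silent Waters    | Smith 
Falling Leaves   | Baker 
The Last Train   | Baker 
Winter Gardens   | NULL  
Distant Shores   | NULL  
The Iron Gate    | King  
The Red Mountain | Baker 
Broken Clocks    | Baker 
The Blue Door    | Smith 


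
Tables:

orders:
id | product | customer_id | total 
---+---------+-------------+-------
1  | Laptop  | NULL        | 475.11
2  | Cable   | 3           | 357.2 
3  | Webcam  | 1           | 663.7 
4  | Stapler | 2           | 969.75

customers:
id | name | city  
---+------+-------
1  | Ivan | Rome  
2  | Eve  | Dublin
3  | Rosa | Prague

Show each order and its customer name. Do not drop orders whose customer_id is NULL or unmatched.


LEFT JOIN keeps every row from orders (the left table); where customer_id has no match in customers, the customer columns become NULL. Walk through each order:
  - order 1 (Laptop): customer_id=NULL, no match -> kept with NULL
  - order 2 (Cable): customer_id=3 -> matches Rosa
  - order 3 (Webcam): customer_id=1 -> matches Ivan
  - order 4 (Stapler): customer_id=2 -> matches Eve
All 4 rows appear; 1 has NULL customer.

SQL:
SELECT a.product, b.name AS customer
FROM orders a
LEFT JOIN customers b ON a.customer_id = b.id

Result:
product | customer
--------+---------
Laptop  | NULL    
Cable   | Rosa    
Webcam  | Ivan    
Stapler | Eve     


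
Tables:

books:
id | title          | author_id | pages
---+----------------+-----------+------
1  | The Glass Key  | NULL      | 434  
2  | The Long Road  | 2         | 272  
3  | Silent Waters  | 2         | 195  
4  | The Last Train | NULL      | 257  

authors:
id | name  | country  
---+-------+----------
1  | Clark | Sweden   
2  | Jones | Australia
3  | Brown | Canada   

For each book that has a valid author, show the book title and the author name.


INNER JOIN keeps only books rows whose author_id matches an id in authors. Walk through each book:
  - book 1 (The Glass Key): author_id=NULL, no match -> dropped
  - book 2 (The Long Road): author_id=2 -> matches Jones
  - book 3 (Silent Waters): author_id=2 -> matches Jones
  - book 4 (The Last Train): author_id=NULL, no match -> dropped
So 2 of 4 rows are dropped.

SQL:
SELECT a.title, b.name AS author
FROM books a
INNER JOIN authors b ON a.author_id = b.id

Result:
title         | author
--------------+-------
The Long Road | Jones 
Silent Waters | Jones 


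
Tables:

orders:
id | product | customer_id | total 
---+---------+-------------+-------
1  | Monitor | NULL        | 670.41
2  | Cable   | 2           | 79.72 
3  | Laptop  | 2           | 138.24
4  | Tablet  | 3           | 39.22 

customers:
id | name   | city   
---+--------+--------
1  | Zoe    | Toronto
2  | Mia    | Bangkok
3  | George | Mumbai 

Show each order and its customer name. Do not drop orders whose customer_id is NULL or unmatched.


LEFT JOIN keeps every row from orders (the left table); where customer_id has no match in customers, the customer columns become NULL. Walk through each order:
  - order 1 (Monitor): customer_id=NULL, no match -> kept with NULL
  - order 2 (Cable): customer_id=2 -> matches Mia
  - order 3 (Laptop): customer_id=2 -> matches Mia
  - order 4 (Tablet): customer_id=3 -> matches George
All 4 rows appear; 1 has NULL customer.

SQL:
SELECT a.product, b.name AS customer
FROM orders a
LEFT JOIN customers b ON a.customer_id = b.id

Result:
product | customer
--------+---------
Monitor | NULL    
Cable   | Mia     
Laptop  | Mia     
Tablet  | George  


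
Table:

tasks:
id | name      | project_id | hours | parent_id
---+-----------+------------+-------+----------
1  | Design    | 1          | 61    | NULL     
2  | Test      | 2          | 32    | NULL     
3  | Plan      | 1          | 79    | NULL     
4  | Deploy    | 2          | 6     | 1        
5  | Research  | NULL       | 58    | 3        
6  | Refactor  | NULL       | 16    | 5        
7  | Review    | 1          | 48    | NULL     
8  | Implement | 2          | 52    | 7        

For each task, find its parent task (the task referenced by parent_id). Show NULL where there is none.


This is a self-join: tasks is joined to a second copy of itself, matching each row's parent_id to another row's id. Use LEFT JOIN so rows with parent_id=NULL are kept.
  - task 1 (Design): parent_id=NULL -> NULL
  - task 2 (Test): parent_id=NULL -> NULL
  - task 3 (Plan): parent_id=NULL -> NULL
  - task 4 (Deploy): parent_id=1 -> Design
  - task 5 (Research): parent_id=3 -> Plan
  - task 6 (Refactor): parent_id=5 -> Research
  - task 7 (Review): parent_id=NULL -> NULL
  - task 8 (Implement): parent_id=7 -> Review

SQL:
SELECT a.name AS item, b.name AS parent
FROM tasks a
LEFT JOIN tasks b ON a.parent_id = b.id

Result:
item      | parent  
----------+---------
Design    | NULL    
Test      | NULL    
Plan      | NULL    
Deploy    | Design  
Research  | Plan    
Refactor  | Research
Review    | NULL    
Implement | Review  


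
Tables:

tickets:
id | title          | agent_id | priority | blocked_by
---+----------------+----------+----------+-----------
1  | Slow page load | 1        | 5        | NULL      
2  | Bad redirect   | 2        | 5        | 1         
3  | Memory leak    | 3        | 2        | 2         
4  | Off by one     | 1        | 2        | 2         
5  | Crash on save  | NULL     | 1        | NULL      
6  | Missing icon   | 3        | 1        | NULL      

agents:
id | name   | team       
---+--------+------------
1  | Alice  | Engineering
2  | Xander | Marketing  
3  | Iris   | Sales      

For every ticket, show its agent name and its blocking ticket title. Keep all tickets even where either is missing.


Two LEFT JOINs from the same base table tickets: one to agents via agent_id, one to tickets itself via blocked_by. Both are LEFT so every ticket is preserved.
Match against agents:
  - ticket 1 (Slow page load): agent_id=1 -> matches Alice
  - ticket 2 (Bad redirect): agent_id=2 -> matches Xander
  - ticket 3 (Memory leak): agent_id=3 -> matches Iris
  - ticket 4 (Off by one): agent_id=1 -> matches Alice
  - ticket 5 (Crash on save): agent_id=NULL, no match -> kept with NULL
  - ticket 6 (Missing icon): agent_id=3 -> matches Iris
Match against tickets (self):
  - ticket 1 (Slow page load): blocked_by=NULL -> NULL
  - ticket 2 (Bad redirect): blocked_by=1 -> Slow page load
  - ticket 3 (Memory leak): blocked_by=2 -> Bad redirect
  - ticket 4 (Off by one): blocked_by=2 -> Bad redirect
  - ticket 5 (Crash on save): blocked_by=NULL -> NULL
  - ticket 6 (Missing icon): blocked_by=NULL -> NULL

SQL:
SELECT a.title, b.name AS agent, c.title AS blocked_by
FROM tickets a
LEFT JOIN agents b ON a.agent_id = b.id
LEFT JOIN tickets c ON a.blocked_by = c.id

Result:
title          | agent  | blocked_by    
---------------+--------+---------------
Slow page load | Alice  | NULL          
Bad redirect   | Xander | Slow page load
Memory leak    | Iris   | Bad redirect  
Off by one     | Alice  | Bad redirect  
Crash on save  | NULL   | NULL          
Missing icon   | Iris   | NULL          


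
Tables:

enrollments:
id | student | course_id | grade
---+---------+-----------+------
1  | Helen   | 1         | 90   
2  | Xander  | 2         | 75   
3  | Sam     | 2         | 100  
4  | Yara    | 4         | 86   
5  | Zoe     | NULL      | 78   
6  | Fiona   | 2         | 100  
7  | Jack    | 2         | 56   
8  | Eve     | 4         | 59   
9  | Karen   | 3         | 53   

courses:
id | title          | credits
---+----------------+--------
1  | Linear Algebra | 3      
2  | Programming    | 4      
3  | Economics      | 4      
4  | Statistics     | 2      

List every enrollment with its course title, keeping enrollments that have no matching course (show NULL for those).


LEFT JOIN keeps every row from enrollments (the left table); where course_id has no match in courses, the course columns become NULL. Walk through each enrollment:
  - enrollment 1 (Helen): course_id=1 -> matches Linear Algebra
  - enrollment 2 (Xander): course_id=2 -> matches Programming
  - enrollment 3 (Sam): course_id=2 -> matches Programming
  - enrollment 4 (Yara): course_id=4 -> matches Statistics
  - enrollment 5 (Zoe): course_id=NULL, no match -> kept with NULL
  - enrollment 6 (Fiona): course_id=2 -> matches Programming
  - enrollment 7 (Jack): course_id=2 -> matches Programming
  - enrollment 8 (Eve): course_id=4 -> matches Statistics
  - enrollment 9 (Karen): course_id=3 -> matches Economics
All 9 rows appear; 1 has NULL course.

SQL:
SELECT a.student, b.title AS course
FROM enrollments a
LEFT JOIN courses b ON a.course_id = b.id

Result:
student | course        
--------+---------------
Helen   | Linear Algebra
Xander  | Programming   
Sam     | Programming   
Yara    | Statistics    
Zoe     | NULL          
Fiona   | Programming   
Jack    | Programming   
Eve     | Statistics    
Karen   | Economics     


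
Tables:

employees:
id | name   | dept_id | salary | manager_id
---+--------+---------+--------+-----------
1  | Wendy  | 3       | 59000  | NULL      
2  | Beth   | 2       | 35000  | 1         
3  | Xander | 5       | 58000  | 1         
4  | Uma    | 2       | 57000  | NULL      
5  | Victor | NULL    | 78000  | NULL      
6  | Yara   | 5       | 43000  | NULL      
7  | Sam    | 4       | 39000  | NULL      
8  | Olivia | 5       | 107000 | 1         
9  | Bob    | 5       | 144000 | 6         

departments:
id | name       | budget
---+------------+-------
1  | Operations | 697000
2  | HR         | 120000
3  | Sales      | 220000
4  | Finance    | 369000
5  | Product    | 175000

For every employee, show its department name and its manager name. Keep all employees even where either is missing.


Two LEFT JOINs from the same base table employees: one to departments via dept_id, one to employees itself via manager_id. Both are LEFT so every employee is preserved.
Match against departments:
  - employee 1 (Wendy): dept_id=3 -> matches Sales
  - employee 2 (Beth): dept_id=2 -> matches HR
  - employee 3 (Xander): dept_id=5 -> matches Product
  - employee 4 (Uma): dept_id=2 -> matches HR
  - employee 5 (Victor): dept_id=NULL, no match -> kept with NULL
  - employee 6 (Yara): dept_id=5 -> matches Product
  - employee 7 (Sam): dept_id=4 -> matches Finance
  - employee 8 (Olivia): dept_id=5 -> matches Product
  - employee 9 (Bob): dept_id=5 -> matches Product
Match against employees (self):
  - employee 1 (Wendy): manager_id=NULL -> NULL
  - employee 2 (Beth): manager_id=1 -> Wendy
  - employee 3 (Xander): manager_id=1 -> Wendy
  - employee 4 (Uma): manager_id=NULL -> NULL
  - employee 5 (Victor): manager_id=NULL -> NULL
  - employee 6 (Yara): manager_id=NULL -> NULL
  - employee 7 (Sam): manager_id=NULL -> NULL
  - employee 8 (Olivia): manager_id=1 -> Wendy
  - employee 9 (Bob): manager_id=6 -> Yara

SQL:
SELECT a.name, b.name AS department, c.name AS manager
FROM employees a
LEFT JOIN departments b ON a.dept_id = b.id
LEFT JOIN employees c ON a.manager_id = c.id

Result:
name   | department | manager
-------+------------+--------
Wendy  | Sales      | NULL   
Beth   | HR         | Wendy  
Xander | Product    | Wendy  
Uma    | HR         | NULL   
Victor | NULL       | NULL   
Yara   | Product    | NULL   
Sam    | Finance    | NULL   
Olivia | Product    | Wendy  
Bob    | Product    | Yara   


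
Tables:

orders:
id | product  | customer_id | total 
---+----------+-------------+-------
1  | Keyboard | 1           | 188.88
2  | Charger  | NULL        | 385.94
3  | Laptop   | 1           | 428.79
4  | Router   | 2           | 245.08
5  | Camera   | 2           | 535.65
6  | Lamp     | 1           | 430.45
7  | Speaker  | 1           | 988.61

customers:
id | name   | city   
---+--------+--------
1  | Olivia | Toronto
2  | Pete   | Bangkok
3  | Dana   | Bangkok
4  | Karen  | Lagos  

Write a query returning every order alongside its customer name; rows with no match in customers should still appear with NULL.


LEFT JOIN keeps every row from orders (the left table); where customer_id has no match in customers, the customer columns become NULL. Walk through each order:
  - order 1 (Keyboard): customer_id=1 -> matches Olivia
  - order 2 (Charger): customer_id=NULL, no match -> kept with NULL
  - order 3 (Laptop): customer_id=1 -> matches Olivia
  - order 4 (Router): customer_id=2 -> matches Pete
  - order 5 (Camera): customer_id=2 -> matches Pete
  - order 6 (Lamp): customer_id=1 -> matches Olivia
  - order 7 (Speaker): customer_id=1 -> matches Olivia
All 7 rows appear; 1 has NULL customer.

SQL:
SELECT a.product, b.name AS customer
FROM orders a
LEFT JOIN customers b ON a.customer_id = b.id

Result:
product  | customer
---------+---------
Keyboard | Olivia  
Charger  | NULL    
Laptop   | Olivia  
Router   | Pete    
Camera   | Pete    
Lamp     | Olivia  
Speaker  | Olivia  


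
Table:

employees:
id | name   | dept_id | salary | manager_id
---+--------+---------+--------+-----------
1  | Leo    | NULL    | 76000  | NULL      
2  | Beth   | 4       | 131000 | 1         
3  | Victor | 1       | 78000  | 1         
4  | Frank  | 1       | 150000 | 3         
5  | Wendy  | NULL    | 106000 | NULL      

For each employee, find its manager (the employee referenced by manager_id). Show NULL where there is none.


This is a self-join: employees is joined to a second copy of itself, matching each row's manager_id to another row's id. Use LEFT JOIN so rows with manager_id=NULL are kept.
  - employee 1 (Leo): manager_id=NULL -> NULL
  - employee 2 (Beth): manager_id=1 -> Leo
  - employee 3 (Victor): manager_id=1 -> Leo
  - employee 4 (Frank): manager_id=3 -> Victor
  - employee 5 (Wendy): manager_id=NULL -> NULL

SQL:
SELECT a.name AS item, b.name AS manager
FROM employees a
LEFT JOIN employees b ON a.manager_id = b.id

Result:
item   | manager
-------+--------
Leo    | NULL   
Beth   | Leo    
Victor | Leo    
Frank  | Victor 
Wendy  | NULL   


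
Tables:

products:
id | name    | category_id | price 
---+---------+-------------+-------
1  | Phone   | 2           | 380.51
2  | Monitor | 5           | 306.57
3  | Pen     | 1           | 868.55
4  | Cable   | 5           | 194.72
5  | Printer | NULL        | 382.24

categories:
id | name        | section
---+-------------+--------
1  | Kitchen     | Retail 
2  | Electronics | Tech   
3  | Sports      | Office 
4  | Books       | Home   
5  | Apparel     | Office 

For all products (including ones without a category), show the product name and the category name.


LEFT JOIN keeps every row from products (the left table); where category_id has no match in categories, the category columns become NULL. Walk through each product:
  - product 1 (Phone): category_id=2 -> matches Electronics
  - product 2 (Monitor): category_id=5 -> matches Apparel
  - product 3 (Pen): category_id=1 -> matches Kitchen
  - product 4 (Cable): category_id=5 -> matches Apparel
  - product 5 (Printer): category_id=NULL, no match -> kept with NULL
All 5 rows appear; 1 has NULL category.

SQL:
SELECT a.name, b.name AS category
FROM products a
LEFT JOIN categories b ON a.category_id = b.id

Result:
name    | category   
--------+------------
Phone   | Electronics
Monitor | Apparel    
Pen     | Kitchen    
Cable   | Apparel    
Printer | NULL       


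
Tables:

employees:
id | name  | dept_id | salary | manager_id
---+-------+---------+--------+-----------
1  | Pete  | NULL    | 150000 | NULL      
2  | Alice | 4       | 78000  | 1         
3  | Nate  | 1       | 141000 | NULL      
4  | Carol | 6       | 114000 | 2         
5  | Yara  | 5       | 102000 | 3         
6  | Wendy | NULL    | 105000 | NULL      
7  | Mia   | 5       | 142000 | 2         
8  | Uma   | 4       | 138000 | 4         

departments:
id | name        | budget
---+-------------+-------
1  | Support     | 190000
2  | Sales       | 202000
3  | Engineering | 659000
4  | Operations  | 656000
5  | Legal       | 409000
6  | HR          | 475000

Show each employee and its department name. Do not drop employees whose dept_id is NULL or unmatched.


LEFT JOIN keeps every row from employees (the left table); where dept_id has no match in departments, the department columns become NULL. Walk through each employee:
  - employee 1 (Pete): dept_id=NULL, no match -> kept with NULL
  - employee 2 (Alice): dept_id=4 -> matches Operations
  - employee 3 (Nate): dept_id=1 -> matches Support
  - employee 4 (Carol): dept_id=6 -> matches HR
  - employee 5 (Yara): dept_id=5 -> matches Legal
  - employee 6 (Wendy): dept_id=NULL, no match -> kept with NULL
  - employee 7 (Mia): dept_id=5 -> matches Legal
  - employee 8 (Uma): dept_id=4 -> matches Operations
All 8 rows appear; 2 have NULL department.

SQL:
SELECT a.name, b.name AS department
FROM employees a
LEFT JOIN departments b ON a.dept_id = b.id

Result:
name  | department
------+-----------
Pete  | NULL      
Alice | Operations
Nate  | Support   
Carol | HR        
Yara  | Legal     
Wendy | NULL      
Mia   | Legal     
Uma   | Operations


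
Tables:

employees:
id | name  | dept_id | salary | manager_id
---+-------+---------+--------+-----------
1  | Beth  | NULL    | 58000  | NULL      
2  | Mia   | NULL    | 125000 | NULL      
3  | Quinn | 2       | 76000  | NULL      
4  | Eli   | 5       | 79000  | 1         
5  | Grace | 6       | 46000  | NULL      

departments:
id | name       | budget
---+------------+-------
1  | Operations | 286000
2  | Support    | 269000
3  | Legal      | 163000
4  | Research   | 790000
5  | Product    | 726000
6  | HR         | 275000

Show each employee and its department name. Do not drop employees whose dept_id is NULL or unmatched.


LEFT JOIN keeps every row from employees (the left table); where dept_id has no match in departments, the department columns become NULL. Walk through each employee:
  - employee 1 (Beth): dept_id=NULL, no match -> kept with NULL
  - employee 2 (Mia): dept_id=NULL, no match -> kept with NULL
  - employee 3 (Quinn): dept_id=2 -> matches Support
  - employee 4 (Eli): dept_id=5 -> matches Product
  - employee 5 (Grace): dept_id=6 -> matches HR
All 5 rows appear; 2 have NULL department.

SQL:
SELECT a.name, b.name AS department
FROM employees a
LEFT JOIN departments b ON a.dept_id = b.id

Result:
name  | department
------+-----------
Beth  | NULL      
Mia   | NULL      
Quinn | Support   
Eli   | Product   
Grace | HR        


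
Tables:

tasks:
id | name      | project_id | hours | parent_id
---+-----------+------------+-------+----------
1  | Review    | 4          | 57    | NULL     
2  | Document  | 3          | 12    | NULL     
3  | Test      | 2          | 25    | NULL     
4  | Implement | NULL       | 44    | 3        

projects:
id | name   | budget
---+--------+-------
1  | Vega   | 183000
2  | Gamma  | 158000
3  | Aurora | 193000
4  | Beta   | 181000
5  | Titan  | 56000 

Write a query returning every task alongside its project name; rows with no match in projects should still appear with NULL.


LEFT JOIN keeps every row from tasks (the left table); where project_id has no match in projects, the project columns become NULL. Walk through each task:
  - task 1 (Review): project_id=4 -> matches Beta
  - task 2 (Document): project_id=3 -> matches Aurora
  - task 3 (Test): project_id=2 -> matches Gamma
  - task 4 (Implement): project_id=NULL, no match -> kept with NULL
All 4 rows appear; 1 has NULL project.

SQL:
SELECT a.name, b.name AS project
FROM tasks a
LEFT JOIN projects b ON a.project_id = b.id

Result:
name      | project
----------+--------
Review    | Beta   
Document  | Aurora 
Test      | Gamma  
Implement | NULL   


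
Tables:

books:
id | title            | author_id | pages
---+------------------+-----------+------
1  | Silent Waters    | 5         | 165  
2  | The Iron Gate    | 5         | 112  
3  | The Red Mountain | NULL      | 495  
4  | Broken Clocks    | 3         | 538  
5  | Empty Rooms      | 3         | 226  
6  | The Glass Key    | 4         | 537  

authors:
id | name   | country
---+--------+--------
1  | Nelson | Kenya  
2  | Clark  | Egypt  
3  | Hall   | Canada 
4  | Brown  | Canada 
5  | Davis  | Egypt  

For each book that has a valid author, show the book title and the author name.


INNER JOIN keeps only books rows whose author_id matches an id in authors. Walk through each book:
  - book 1 (Silent Waters): author_id=5 -> matches Davis
  - book 2 (The Iron Gate): author_id=5 -> matches Davis
  - book 3 (The Red Mountain): author_id=NULL, no match -> dropped
  - book 4 (Broken Clocks): author_id=3 -> matches Hall
  - book 5 (Empty Rooms): author_id=3 -> matches Hall
  - book 6 (The Glass Key): author_id=4 -> matches Brown
So 1 of 6 rows is dropped.

SQL:
SELECT a.title, b.name AS author
FROM books a
INNER JOIN authors b ON a.author_id = b.id

Result:
title         | author
--------------+-------
Silent Waters | Davis 
The Iron Gate | Davis 
Broken Clocks | Hall  
Empty Rooms   | Hall  
The Glass Key | Brown 
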